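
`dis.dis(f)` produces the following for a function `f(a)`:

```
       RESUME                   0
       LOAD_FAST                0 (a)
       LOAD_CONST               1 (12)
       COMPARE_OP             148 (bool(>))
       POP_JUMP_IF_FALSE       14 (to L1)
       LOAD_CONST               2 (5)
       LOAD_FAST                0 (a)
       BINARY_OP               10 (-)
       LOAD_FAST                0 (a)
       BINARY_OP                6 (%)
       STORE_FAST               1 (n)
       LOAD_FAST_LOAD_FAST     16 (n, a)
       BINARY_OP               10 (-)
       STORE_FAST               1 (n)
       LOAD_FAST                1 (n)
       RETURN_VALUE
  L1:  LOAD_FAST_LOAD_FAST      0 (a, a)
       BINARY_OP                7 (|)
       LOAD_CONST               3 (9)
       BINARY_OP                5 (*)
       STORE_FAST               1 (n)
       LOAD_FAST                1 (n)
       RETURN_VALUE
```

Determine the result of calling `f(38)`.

-33

LOAD_FAST a → push 38. Stack: [38]
LOAD_CONST → push 12. Stack: [38, 12]
COMPARE_OP bool(>) → 38 vs 12 = True. Stack: [True]
POP_JUMP_IF_FALSE → pop True; no jump. Stack: []
LOAD_CONST → push 5. Stack: [5]
LOAD_FAST a → push 38. Stack: [5, 38]
BINARY_OP - → 5 - 38 = -33. Stack: [-33]
LOAD_FAST a → push 38. Stack: [-33, 38]
BINARY_OP % → -33 % 38 = 5. Stack: [5]
STORE_FAST n → n=5. Stack: []
LOAD_FAST_LOAD_FAST n,a → push 5,38. Stack: [5, 38]
BINARY_OP - → 5 - 38 = -33. Stack: [-33]
STORE_FAST n → n=-33. Stack: []
LOAD_FAST n → push -33. Stack: [-33]
RETURN_VALUE → return -33.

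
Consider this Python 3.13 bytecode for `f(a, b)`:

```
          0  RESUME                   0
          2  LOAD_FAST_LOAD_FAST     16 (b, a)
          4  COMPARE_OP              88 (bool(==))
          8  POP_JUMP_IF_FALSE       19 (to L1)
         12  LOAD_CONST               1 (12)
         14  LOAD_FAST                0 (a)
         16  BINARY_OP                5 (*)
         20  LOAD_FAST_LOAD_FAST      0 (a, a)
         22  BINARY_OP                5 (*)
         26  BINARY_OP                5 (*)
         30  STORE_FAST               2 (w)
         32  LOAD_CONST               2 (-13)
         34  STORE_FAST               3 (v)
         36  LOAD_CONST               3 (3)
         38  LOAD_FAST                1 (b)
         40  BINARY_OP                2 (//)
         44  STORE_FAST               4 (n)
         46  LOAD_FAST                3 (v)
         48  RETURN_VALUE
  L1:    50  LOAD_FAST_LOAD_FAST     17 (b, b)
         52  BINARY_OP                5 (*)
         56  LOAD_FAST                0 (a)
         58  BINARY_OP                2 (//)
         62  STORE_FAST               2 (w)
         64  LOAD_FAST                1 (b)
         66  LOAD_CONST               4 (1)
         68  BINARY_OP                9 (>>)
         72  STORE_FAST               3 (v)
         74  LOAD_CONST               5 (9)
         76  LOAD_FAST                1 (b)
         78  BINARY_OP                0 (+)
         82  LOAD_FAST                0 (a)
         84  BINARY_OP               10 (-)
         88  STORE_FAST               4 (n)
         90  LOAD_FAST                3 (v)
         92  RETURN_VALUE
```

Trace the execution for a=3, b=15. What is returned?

7

LOAD_FAST_LOAD_FAST b,a → push 15,3. Stack: [15, 3]
COMPARE_OP bool(==) → 15 vs 3 = False. Stack: [False]
POP_JUMP_IF_FALSE → pop False; jump. Stack: []
LOAD_FAST_LOAD_FAST b,b → push 15,15. Stack: [15, 15]
BINARY_OP * → 15 * 15 = 225. Stack: [225]
LOAD_FAST a → push 3. Stack: [225, 3]
BINARY_OP // → 225 // 3 = 75. Stack: [75]
STORE_FAST w → w=75. Stack: []
LOAD_FAST b → push 15. Stack: [15]
LOAD_CONST → push 1. Stack: [15, 1]
BINARY_OP >> → 15 >> 1 = 7. Stack: [7]
STORE_FAST v → v=7. Stack: []
LOAD_CONST → push 9. Stack: [9]
LOAD_FAST b → push 15. Stack: [9, 15]
BINARY_OP + → 9 + 15 = 24. Stack: [24]
LOAD_FAST a → push 3. Stack: [24, 3]
BINARY_OP - → 24 - 3 = 21. Stack: [21]
STORE_FAST n → n=21. Stack: []
LOAD_FAST v → push 7. Stack: [7]
RETURN_VALUE → return 7.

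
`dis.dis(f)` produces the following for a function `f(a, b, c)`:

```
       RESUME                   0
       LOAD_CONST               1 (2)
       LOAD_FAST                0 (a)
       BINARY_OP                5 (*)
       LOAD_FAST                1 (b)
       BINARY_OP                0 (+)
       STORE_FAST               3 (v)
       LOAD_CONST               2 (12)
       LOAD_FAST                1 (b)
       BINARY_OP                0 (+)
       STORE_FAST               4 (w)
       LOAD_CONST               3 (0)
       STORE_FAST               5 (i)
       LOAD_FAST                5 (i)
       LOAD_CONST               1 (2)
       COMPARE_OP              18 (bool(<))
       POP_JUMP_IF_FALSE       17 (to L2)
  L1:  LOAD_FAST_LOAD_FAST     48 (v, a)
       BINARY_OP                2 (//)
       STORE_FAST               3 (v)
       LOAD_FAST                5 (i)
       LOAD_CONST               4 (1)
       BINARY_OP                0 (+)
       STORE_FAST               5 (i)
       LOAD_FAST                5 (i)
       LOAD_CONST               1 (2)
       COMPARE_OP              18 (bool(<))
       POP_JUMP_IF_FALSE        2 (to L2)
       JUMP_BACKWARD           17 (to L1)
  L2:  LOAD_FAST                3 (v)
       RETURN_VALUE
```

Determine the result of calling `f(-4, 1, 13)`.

-1

LOAD_CONST → push 2. Stack: [2]
LOAD_FAST a → push -4. Stack: [2, -4]
BINARY_OP * → 2 * -4 = -8. Stack: [-8]
LOAD_FAST b → push 1. Stack: [-8, 1]
BINARY_OP + → -8 + 1 = -7. Stack: [-7]
STORE_FAST v → v=-7. Stack: []
LOAD_CONST → push 12. Stack: [12]
LOAD_FAST b → push 1. Stack: [12, 1]
BINARY_OP + → 12 + 1 = 13. Stack: [13]
STORE_FAST w → w=13. Stack: []
LOAD_CONST → push 0. Stack: [0]
STORE_FAST i → i=0. Stack: []
LOAD_FAST i → push 0. Stack: [0]
LOAD_CONST → push 2. Stack: [0, 2]
COMPARE_OP bool(<) → 0 vs 2 = True. Stack: [True]
POP_JUMP_IF_FALSE → pop True; no jump. Stack: []
LOAD_FAST_LOAD_FAST v,a → push -7,-4. Stack: [-7, -4]
BINARY_OP // → -7 // -4 = 1. Stack: [1]
STORE_FAST v → v=1. Stack: []
LOAD_FAST i → push 0. Stack: [0]
LOAD_CONST → push 1. Stack: [0, 1]
BINARY_OP + → 0 + 1 = 1. Stack: [1]
STORE_FAST i → i=1. Stack: []
LOAD_FAST i → push 1. Stack: [1]
LOAD_CONST → push 2. Stack: [1, 2]
COMPARE_OP bool(<) → 1 vs 2 = True. Stack: [True]
POP_JUMP_IF_FALSE → pop True; no jump. Stack: []
LOAD_FAST_LOAD_FAST v,a → push 1,-4. Stack: [1, -4]
BINARY_OP // → 1 // -4 = -1. Stack: [-1]
STORE_FAST v → v=-1. Stack: []
LOAD_FAST i → push 1. Stack: [1]
LOAD_CONST → push 1. Stack: [1, 1]
BINARY_OP + → 1 + 1 = 2. Stack: [2]
STORE_FAST i → i=2. Stack: []
LOAD_FAST i → push 2. Stack: [2]
LOAD_CONST → push 2. Stack: [2, 2]
COMPARE_OP bool(<) → 2 vs 2 = False. Stack: [False]
POP_JUMP_IF_FALSE → pop False; jump. Stack: []
LOAD_FAST v → push -1. Stack: [-1]
RETURN_VALUE → return -1.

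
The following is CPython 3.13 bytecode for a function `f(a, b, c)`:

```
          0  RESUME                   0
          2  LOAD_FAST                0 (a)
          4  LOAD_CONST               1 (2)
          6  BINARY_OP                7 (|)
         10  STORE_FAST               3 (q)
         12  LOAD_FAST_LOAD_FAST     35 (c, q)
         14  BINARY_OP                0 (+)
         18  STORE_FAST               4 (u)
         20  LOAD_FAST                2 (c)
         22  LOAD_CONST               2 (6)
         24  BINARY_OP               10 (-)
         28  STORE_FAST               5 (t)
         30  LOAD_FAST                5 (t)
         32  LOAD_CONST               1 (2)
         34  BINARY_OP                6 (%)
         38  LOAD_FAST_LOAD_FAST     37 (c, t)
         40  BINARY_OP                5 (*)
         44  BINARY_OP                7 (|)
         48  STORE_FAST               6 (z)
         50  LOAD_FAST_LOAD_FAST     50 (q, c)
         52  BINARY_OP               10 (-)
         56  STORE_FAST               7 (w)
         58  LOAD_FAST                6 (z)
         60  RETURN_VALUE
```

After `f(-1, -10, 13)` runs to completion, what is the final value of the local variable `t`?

7

LOAD_FAST a → push -1. Stack: [-1]
LOAD_CONST → push 2. Stack: [-1, 2]
BINARY_OP | → -1 | 2 = -1. Stack: [-1]
STORE_FAST q → q=-1. Stack: []
LOAD_FAST_LOAD_FAST c,q → push 13,-1. Stack: [13, -1]
BINARY_OP + → 13 + -1 = 12. Stack: [12]
STORE_FAST u → u=12. Stack: []
LOAD_FAST c → push 13. Stack: [13]
LOAD_CONST → push 6. Stack: [13, 6]
BINARY_OP - → 13 - 6 = 7. Stack: [7]
STORE_FAST t → t=7. Stack: []
LOAD_FAST t → push 7. Stack: [7]
LOAD_CONST → push 2. Stack: [7, 2]
BINARY_OP % → 7 % 2 = 1. Stack: [1]
LOAD_FAST_LOAD_FAST c,t → push 13,7. Stack: [1, 13, 7]
BINARY_OP * → 13 * 7 = 91. Stack: [1, 91]
BINARY_OP | → 1 | 91 = 91. Stack: [91]
STORE_FAST z → z=91. Stack: []
LOAD_FAST_LOAD_FAST q,c → push -1,13. Stack: [-1, 13]
BINARY_OP - → -1 - 13 = -14. Stack: [-14]
STORE_FAST w → w=-14. Stack: []
LOAD_FAST z → push 91. Stack: [91]
RETURN_VALUE → return 91.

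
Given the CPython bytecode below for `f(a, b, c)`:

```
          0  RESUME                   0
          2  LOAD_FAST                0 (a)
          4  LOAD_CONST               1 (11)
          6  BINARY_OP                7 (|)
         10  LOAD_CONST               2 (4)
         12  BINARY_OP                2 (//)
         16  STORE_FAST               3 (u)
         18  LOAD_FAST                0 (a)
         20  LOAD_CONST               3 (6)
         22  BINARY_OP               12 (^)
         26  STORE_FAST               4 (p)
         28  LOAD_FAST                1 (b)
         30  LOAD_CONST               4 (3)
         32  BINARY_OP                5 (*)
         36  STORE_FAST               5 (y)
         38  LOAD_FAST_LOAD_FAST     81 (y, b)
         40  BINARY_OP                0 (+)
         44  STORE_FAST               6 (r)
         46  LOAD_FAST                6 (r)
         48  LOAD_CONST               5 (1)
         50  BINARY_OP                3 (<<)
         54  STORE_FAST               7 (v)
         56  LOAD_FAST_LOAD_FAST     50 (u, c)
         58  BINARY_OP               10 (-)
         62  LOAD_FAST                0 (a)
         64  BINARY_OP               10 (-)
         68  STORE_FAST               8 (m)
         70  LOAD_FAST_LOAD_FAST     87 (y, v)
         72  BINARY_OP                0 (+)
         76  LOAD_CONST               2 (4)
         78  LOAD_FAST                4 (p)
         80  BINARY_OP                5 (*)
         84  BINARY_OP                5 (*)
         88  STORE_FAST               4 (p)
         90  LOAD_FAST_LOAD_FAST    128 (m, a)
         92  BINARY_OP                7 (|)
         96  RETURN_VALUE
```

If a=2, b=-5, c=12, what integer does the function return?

LOAD_FAST a → push 2. Stack: [2]
LOAD_CONST → push 11. Stack: [2, 11]
BINARY_OP | → 2 | 11 = 11. Stack: [11]
LOAD_CONST → push 4. Stack: [11, 4]
BINARY_OP // → 11 // 4 = 2. Stack: [2]
STORE_FAST u → u=2. Stack: []
LOAD_FAST a → push 2. Stack: [2]
LOAD_CONST → push 6. Stack: [2, 6]
BINARY_OP ^ → 2 ^ 6 = 4. Stack: [4]
STORE_FAST p → p=4. Stack: []
LOAD_FAST b → push -5. Stack: [-5]
LOAD_CONST → push 3. Stack: [-5, 3]
BINARY_OP * → -5 * 3 = -15. Stack: [-15]
STORE_FAST y → y=-15. Stack: []
LOAD_FAST_LOAD_FAST y,b → push -15,-5. Stack: [-15, -5]
BINARY_OP + → -15 + -5 = -20. Stack: [-20]
STORE_FAST r → r=-20. Stack: []
LOAD_FAST r → push -20. Stack: [-20]
LOAD_CONST → push 1. Stack: [-20, 1]
BINARY_OP << → -20 << 1 = -40. Stack: [-40]
STORE_FAST v → v=-40. Stack: []
LOAD_FAST_LOAD_FAST u,c → push 2,12. Stack: [2, 12]
BINARY_OP - → 2 - 12 = -10. Stack: [-10]
LOAD_FAST a → push 2. Stack: [-10, 2]
BINARY_OP - → -10 - 2 = -12. Stack: [-12]
STORE_FAST m → m=-12. Stack: []
LOAD_FAST_LOAD_FAST y,v → push -15,-40. Stack: [-15, -40]
BINARY_OP + → -15 + -40 = -55. Stack: [-55]
LOAD_CONST → push 4. Stack: [-55, 4]
LOAD_FAST p → push 4. Stack: [-55, 4, 4]
BINARY_OP * → 4 * 4 = 16. Stack: [-55, 16]
BINARY_OP * → -55 * 16 = -880. Stack: [-880]
STORE_FAST p → p=-880. Stack: []
LOAD_FAST_LOAD_FAST m,a → push -12,2. Stack: [-12, 2]
BINARY_OP | → -12 | 2 = -10. Stack: [-10]
RETURN_VALUE → return -10.

-10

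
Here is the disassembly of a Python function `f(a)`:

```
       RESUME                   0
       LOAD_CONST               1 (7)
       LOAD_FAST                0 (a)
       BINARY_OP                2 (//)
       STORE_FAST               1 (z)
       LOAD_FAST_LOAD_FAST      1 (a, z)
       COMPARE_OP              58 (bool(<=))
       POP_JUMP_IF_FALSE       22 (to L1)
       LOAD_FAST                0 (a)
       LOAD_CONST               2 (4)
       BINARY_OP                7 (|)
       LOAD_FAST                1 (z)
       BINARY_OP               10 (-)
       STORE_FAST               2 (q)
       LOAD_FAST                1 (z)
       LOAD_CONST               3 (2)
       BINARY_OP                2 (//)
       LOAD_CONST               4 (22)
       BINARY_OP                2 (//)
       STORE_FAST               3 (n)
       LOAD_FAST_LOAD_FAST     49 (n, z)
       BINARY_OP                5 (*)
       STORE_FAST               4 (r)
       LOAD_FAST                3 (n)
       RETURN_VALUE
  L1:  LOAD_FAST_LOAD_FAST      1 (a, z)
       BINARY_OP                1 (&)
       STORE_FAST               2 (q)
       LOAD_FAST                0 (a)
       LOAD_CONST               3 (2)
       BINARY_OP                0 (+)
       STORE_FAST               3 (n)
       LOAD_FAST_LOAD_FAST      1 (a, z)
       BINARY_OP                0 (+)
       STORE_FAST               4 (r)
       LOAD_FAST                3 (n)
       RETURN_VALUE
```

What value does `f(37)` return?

39

LOAD_CONST → push 7. Stack: [7]
LOAD_FAST a → push 37. Stack: [7, 37]
BINARY_OP // → 7 // 37 = 0. Stack: [0]
STORE_FAST z → z=0. Stack: []
LOAD_FAST_LOAD_FAST a,z → push 37,0. Stack: [37, 0]
COMPARE_OP bool(<=) → 37 vs 0 = False. Stack: [False]
POP_JUMP_IF_FALSE → pop False; jump. Stack: []
LOAD_FAST_LOAD_FAST a,z → push 37,0. Stack: [37, 0]
BINARY_OP & → 37 & 0 = 0. Stack: [0]
STORE_FAST q → q=0. Stack: []
LOAD_FAST a → push 37. Stack: [37]
LOAD_CONST → push 2. Stack: [37, 2]
BINARY_OP + → 37 + 2 = 39. Stack: [39]
STORE_FAST n → n=39. Stack: []
LOAD_FAST_LOAD_FAST a,z → push 37,0. Stack: [37, 0]
BINARY_OP + → 37 + 0 = 37. Stack: [37]
STORE_FAST r → r=37. Stack: []
LOAD_FAST n → push 39. Stack: [39]
RETURN_VALUE → return 39.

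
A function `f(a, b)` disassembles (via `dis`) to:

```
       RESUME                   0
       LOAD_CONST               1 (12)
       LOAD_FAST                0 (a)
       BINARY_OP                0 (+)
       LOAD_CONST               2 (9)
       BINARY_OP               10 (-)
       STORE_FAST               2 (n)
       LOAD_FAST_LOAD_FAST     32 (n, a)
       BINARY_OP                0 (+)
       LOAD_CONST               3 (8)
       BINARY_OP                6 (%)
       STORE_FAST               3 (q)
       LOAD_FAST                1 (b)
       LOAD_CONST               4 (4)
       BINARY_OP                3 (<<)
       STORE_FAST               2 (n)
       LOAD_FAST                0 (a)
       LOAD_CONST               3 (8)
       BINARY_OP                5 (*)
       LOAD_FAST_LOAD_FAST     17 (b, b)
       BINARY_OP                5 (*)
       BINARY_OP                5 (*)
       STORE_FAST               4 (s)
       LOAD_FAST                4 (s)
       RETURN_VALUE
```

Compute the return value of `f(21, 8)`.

10752

LOAD_CONST → push 12. Stack: [12]
LOAD_FAST a → push 21. Stack: [12, 21]
BINARY_OP + → 12 + 21 = 33. Stack: [33]
LOAD_CONST → push 9. Stack: [33, 9]
BINARY_OP - → 33 - 9 = 24. Stack: [24]
STORE_FAST n → n=24. Stack: []
LOAD_FAST_LOAD_FAST n,a → push 24,21. Stack: [24, 21]
BINARY_OP + → 24 + 21 = 45. Stack: [45]
LOAD_CONST → push 8. Stack: [45, 8]
BINARY_OP % → 45 % 8 = 5. Stack: [5]
STORE_FAST q → q=5. Stack: []
LOAD_FAST b → push 8. Stack: [8]
LOAD_CONST → push 4. Stack: [8, 4]
BINARY_OP << → 8 << 4 = 128. Stack: [128]
STORE_FAST n → n=128. Stack: []
LOAD_FAST a → push 21. Stack: [21]
LOAD_CONST → push 8. Stack: [21, 8]
BINARY_OP * → 21 * 8 = 168. Stack: [168]
LOAD_FAST_LOAD_FAST b,b → push 8,8. Stack: [168, 8, 8]
BINARY_OP * → 8 * 8 = 64. Stack: [168, 64]
BINARY_OP * → 168 * 64 = 10752. Stack: [10752]
STORE_FAST s → s=10752. Stack: []
LOAD_FAST s → push 10752. Stack: [10752]
RETURN_VALUE → return 10752.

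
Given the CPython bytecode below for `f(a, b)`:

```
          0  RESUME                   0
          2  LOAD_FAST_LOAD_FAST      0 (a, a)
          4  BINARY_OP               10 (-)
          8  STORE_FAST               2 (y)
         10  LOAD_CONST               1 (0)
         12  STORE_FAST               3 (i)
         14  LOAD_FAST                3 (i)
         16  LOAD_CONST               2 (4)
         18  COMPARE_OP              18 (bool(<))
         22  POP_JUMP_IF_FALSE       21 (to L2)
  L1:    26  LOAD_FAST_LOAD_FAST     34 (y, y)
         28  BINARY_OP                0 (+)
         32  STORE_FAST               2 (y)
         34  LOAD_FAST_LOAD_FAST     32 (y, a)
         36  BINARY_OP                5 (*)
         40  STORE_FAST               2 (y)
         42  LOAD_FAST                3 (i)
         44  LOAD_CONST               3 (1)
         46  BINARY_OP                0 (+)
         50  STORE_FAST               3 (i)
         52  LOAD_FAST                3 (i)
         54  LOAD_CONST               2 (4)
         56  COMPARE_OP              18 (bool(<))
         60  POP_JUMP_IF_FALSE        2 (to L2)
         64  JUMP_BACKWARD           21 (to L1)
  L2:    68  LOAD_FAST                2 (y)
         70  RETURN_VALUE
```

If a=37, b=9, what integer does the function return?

LOAD_FAST_LOAD_FAST a,a → push 37,37
BINARY_OP - → 37 - 37 = 0
STORE_FAST y → y=0
LOAD_CONST → push 0
STORE_FAST i → i=0
LOAD_FAST i → push 0
LOAD_CONST → push 4
COMPARE_OP bool(<) → 0 vs 4 = True
POP_JUMP_IF_FALSE → pop True; no jump
LOAD_FAST_LOAD_FAST y,y → push 0,0
BINARY_OP + → 0 + 0 = 0
STORE_FAST y → y=0
LOAD_FAST_LOAD_FAST y,a → push 0,37
BINARY_OP * → 0 * 37 = 0
STORE_FAST y → y=0
LOAD_FAST i → push 0
LOAD_CONST → push 1
BINARY_OP + → 0 + 1 = 1
STORE_FAST i → i=1
LOAD_FAST i → push 1
LOAD_CONST → push 4
COMPARE_OP bool(<) → 1 vs 4 = True
POP_JUMP_IF_FALSE → pop True; no jump
LOAD_FAST_LOAD_FAST y,y → push 0,0
BINARY_OP + → 0 + 0 = 0
STORE_FAST y → y=0
LOAD_FAST_LOAD_FAST y,a → push 0,37
BINARY_OP * → 0 * 37 = 0
STORE_FAST y → y=0
LOAD_FAST i → push 1
LOAD_CONST → push 1
BINARY_OP + → 1 + 1 = 2
STORE_FAST i → i=2
LOAD_FAST i → push 2
LOAD_CONST → push 4
COMPARE_OP bool(<) → 2 vs 4 = True
POP_JUMP_IF_FALSE → pop True; no jump
LOAD_FAST_LOAD_FAST y,y → push 0,0
BINARY_OP + → 0 + 0 = 0
STORE_FAST y → y=0
LOAD_FAST_LOAD_FAST y,a → push 0,37
BINARY_OP * → 0 * 37 = 0
STORE_FAST y → y=0
LOAD_FAST i → push 2
LOAD_CONST → push 1
BINARY_OP + → 2 + 1 = 3
STORE_FAST i → i=3
LOAD_FAST i → push 3
LOAD_CONST → push 4
COMPARE_OP bool(<) → 3 vs 4 = True
POP_JUMP_IF_FALSE → pop True; no jump
LOAD_FAST_LOAD_FAST y,y → push 0,0
BINARY_OP + → 0 + 0 = 0
STORE_FAST y → y=0
LOAD_FAST_LOAD_FAST y,a → push 0,37
BINARY_OP * → 0 * 37 = 0
STORE_FAST y → y=0
LOAD_FAST i → push 3
LOAD_CONST → push 1
BINARY_OP + → 3 + 1 = 4
STORE_FAST i → i=4
LOAD_FAST i → push 4
LOAD_CONST → push 4
COMPARE_OP bool(<) → 4 vs 4 = False
POP_JUMP_IF_FALSE → pop False; jump
LOAD_FAST y → push 0
RETURN_VALUE → return 0.

0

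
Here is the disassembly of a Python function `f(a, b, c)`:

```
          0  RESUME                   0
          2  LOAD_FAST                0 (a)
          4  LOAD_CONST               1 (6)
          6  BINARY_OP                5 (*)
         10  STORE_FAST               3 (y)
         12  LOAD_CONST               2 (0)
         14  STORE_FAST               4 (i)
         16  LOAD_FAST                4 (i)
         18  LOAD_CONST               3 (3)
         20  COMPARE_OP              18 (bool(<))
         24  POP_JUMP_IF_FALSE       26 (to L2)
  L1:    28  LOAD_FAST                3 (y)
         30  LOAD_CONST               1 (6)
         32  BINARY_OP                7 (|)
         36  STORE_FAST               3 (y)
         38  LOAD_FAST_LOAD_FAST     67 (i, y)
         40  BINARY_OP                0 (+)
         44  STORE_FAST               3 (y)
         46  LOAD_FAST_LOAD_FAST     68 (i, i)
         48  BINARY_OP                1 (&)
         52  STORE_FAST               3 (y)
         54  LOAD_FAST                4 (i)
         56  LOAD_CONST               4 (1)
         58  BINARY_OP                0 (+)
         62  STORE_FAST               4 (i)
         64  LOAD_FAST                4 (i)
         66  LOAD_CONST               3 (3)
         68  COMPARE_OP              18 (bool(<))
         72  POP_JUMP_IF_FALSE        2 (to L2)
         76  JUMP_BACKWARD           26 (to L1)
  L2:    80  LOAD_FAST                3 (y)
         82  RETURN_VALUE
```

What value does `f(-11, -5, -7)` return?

2

LOAD_FAST a → push -11. Stack: [-11]
LOAD_CONST → push 6. Stack: [-11, 6]
BINARY_OP * → -11 * 6 = -66. Stack: [-66]
STORE_FAST y → y=-66. Stack: []
LOAD_CONST → push 0. Stack: [0]
STORE_FAST i → i=0. Stack: []
LOAD_FAST i → push 0. Stack: [0]
LOAD_CONST → push 3. Stack: [0, 3]
COMPARE_OP bool(<) → 0 vs 3 = True. Stack: [True]
POP_JUMP_IF_FALSE → pop True; no jump. Stack: []
LOAD_FAST y → push -66. Stack: [-66]
LOAD_CONST → push 6. Stack: [-66, 6]
BINARY_OP | → -66 | 6 = -66. Stack: [-66]
STORE_FAST y → y=-66. Stack: []
LOAD_FAST_LOAD_FAST i,y → push 0,-66. Stack: [0, -66]
BINARY_OP + → 0 + -66 = -66. Stack: [-66]
STORE_FAST y → y=-66. Stack: []
LOAD_FAST_LOAD_FAST i,i → push 0,0. Stack: [0, 0]
BINARY_OP & → 0 & 0 = 0. Stack: [0]
STORE_FAST y → y=0. Stack: []
LOAD_FAST i → push 0. Stack: [0]
LOAD_CONST → push 1. Stack: [0, 1]
BINARY_OP + → 0 + 1 = 1. Stack: [1]
STORE_FAST i → i=1. Stack: []
LOAD_FAST i → push 1. Stack: [1]
LOAD_CONST → push 3. Stack: [1, 3]
COMPARE_OP bool(<) → 1 vs 3 = True. Stack: [True]
POP_JUMP_IF_FALSE → pop True; no jump. Stack: []
LOAD_FAST y → push 0. Stack: [0]
LOAD_CONST → push 6. Stack: [0, 6]
BINARY_OP | → 0 | 6 = 6. Stack: [6]
STORE_FAST y → y=6. Stack: []
LOAD_FAST_LOAD_FAST i,y → push 1,6. Stack: [1, 6]
BINARY_OP + → 1 + 6 = 7. Stack: [7]
STORE_FAST y → y=7. Stack: []
LOAD_FAST_LOAD_FAST i,i → push 1,1. Stack: [1, 1]
BINARY_OP & → 1 & 1 = 1. Stack: [1]
STORE_FAST y → y=1. Stack: []
LOAD_FAST i → push 1. Stack: [1]
LOAD_CONST → push 1. Stack: [1, 1]
BINARY_OP + → 1 + 1 = 2. Stack: [2]
STORE_FAST i → i=2. Stack: []
LOAD_FAST i → push 2. Stack: [2]
LOAD_CONST → push 3. Stack: [2, 3]
COMPARE_OP bool(<) → 2 vs 3 = True. Stack: [True]
POP_JUMP_IF_FALSE → pop True; no jump. Stack: []
LOAD_FAST y → push 1. Stack: [1]
LOAD_CONST → push 6. Stack: [1, 6]
BINARY_OP | → 1 | 6 = 7. Stack: [7]
STORE_FAST y → y=7. Stack: []
LOAD_FAST_LOAD_FAST i,y → push 2,7. Stack: [2, 7]
BINARY_OP + → 2 + 7 = 9. Stack: [9]
STORE_FAST y → y=9. Stack: []
LOAD_FAST_LOAD_FAST i,i → push 2,2. Stack: [2, 2]
BINARY_OP & → 2 & 2 = 2. Stack: [2]
STORE_FAST y → y=2. Stack: []
LOAD_FAST i → push 2. Stack: [2]
LOAD_CONST → push 1. Stack: [2, 1]
BINARY_OP + → 2 + 1 = 3. Stack: [3]
STORE_FAST i → i=3. Stack: []
LOAD_FAST i → push 3. Stack: [3]
LOAD_CONST → push 3. Stack: [3, 3]
COMPARE_OP bool(<) → 3 vs 3 = False. Stack: [False]
POP_JUMP_IF_FALSE → pop False; jump. Stack: []
LOAD_FAST y → push 2. Stack: [2]
RETURN_VALUE → return 2.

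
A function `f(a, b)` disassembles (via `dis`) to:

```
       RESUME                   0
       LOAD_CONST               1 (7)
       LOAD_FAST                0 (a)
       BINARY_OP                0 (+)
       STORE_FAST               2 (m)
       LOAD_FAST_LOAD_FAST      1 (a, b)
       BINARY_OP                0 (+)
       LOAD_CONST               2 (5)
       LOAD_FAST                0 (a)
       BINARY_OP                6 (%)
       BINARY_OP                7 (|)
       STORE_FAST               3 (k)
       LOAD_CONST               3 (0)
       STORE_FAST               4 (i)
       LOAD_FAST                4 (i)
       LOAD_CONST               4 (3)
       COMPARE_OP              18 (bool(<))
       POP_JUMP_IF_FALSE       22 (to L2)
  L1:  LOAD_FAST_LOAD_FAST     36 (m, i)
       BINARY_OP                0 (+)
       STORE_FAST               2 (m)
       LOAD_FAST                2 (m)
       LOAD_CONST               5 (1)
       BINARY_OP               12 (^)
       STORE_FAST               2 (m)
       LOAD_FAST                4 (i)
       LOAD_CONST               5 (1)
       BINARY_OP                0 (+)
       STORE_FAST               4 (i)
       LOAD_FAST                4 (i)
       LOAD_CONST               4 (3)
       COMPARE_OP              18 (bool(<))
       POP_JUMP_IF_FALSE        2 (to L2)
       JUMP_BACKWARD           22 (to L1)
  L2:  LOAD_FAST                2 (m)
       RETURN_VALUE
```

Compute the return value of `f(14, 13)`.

23

LOAD_CONST → push 7. Stack: [7]
LOAD_FAST a → push 14. Stack: [7, 14]
BINARY_OP + → 7 + 14 = 21. Stack: [21]
STORE_FAST m → m=21. Stack: []
LOAD_FAST_LOAD_FAST a,b → push 14,13. Stack: [14, 13]
BINARY_OP + → 14 + 13 = 27. Stack: [27]
LOAD_CONST → push 5. Stack: [27, 5]
LOAD_FAST a → push 14. Stack: [27, 5, 14]
BINARY_OP % → 5 % 14 = 5. Stack: [27, 5]
BINARY_OP | → 27 | 5 = 31. Stack: [31]
STORE_FAST k → k=31. Stack: []
LOAD_CONST → push 0. Stack: [0]
STORE_FAST i → i=0. Stack: []
LOAD_FAST i → push 0. Stack: [0]
LOAD_CONST → push 3. Stack: [0, 3]
COMPARE_OP bool(<) → 0 vs 3 = True. Stack: [True]
POP_JUMP_IF_FALSE → pop True; no jump. Stack: []
LOAD_FAST_LOAD_FAST m,i → push 21,0. Stack: [21, 0]
BINARY_OP + → 21 + 0 = 21. Stack: [21]
STORE_FAST m → m=21. Stack: []
LOAD_FAST m → push 21. Stack: [21]
LOAD_CONST → push 1. Stack: [21, 1]
BINARY_OP ^ → 21 ^ 1 = 20. Stack: [20]
STORE_FAST m → m=20. Stack: []
LOAD_FAST i → push 0. Stack: [0]
LOAD_CONST → push 1. Stack: [0, 1]
BINARY_OP + → 0 + 1 = 1. Stack: [1]
STORE_FAST i → i=1. Stack: []
LOAD_FAST i → push 1. Stack: [1]
LOAD_CONST → push 3. Stack: [1, 3]
COMPARE_OP bool(<) → 1 vs 3 = True. Stack: [True]
POP_JUMP_IF_FALSE → pop True; no jump. Stack: []
LOAD_FAST_LOAD_FAST m,i → push 20,1. Stack: [20, 1]
BINARY_OP + → 20 + 1 = 21. Stack: [21]
STORE_FAST m → m=21. Stack: []
LOAD_FAST m → push 21. Stack: [21]
LOAD_CONST → push 1. Stack: [21, 1]
BINARY_OP ^ → 21 ^ 1 = 20. Stack: [20]
STORE_FAST m → m=20. Stack: []
LOAD_FAST i → push 1. Stack: [1]
LOAD_CONST → push 1. Stack: [1, 1]
BINARY_OP + → 1 + 1 = 2. Stack: [2]
STORE_FAST i → i=2. Stack: []
LOAD_FAST i → push 2. Stack: [2]
LOAD_CONST → push 3. Stack: [2, 3]
COMPARE_OP bool(<) → 2 vs 3 = True. Stack: [True]
POP_JUMP_IF_FALSE → pop True; no jump. Stack: []
LOAD_FAST_LOAD_FAST m,i → push 20,2. Stack: [20, 2]
BINARY_OP + → 20 + 2 = 22. Stack: [22]
STORE_FAST m → m=22. Stack: []
LOAD_FAST m → push 22. Stack: [22]
LOAD_CONST → push 1. Stack: [22, 1]
BINARY_OP ^ → 22 ^ 1 = 23. Stack: [23]
STORE_FAST m → m=23. Stack: []
LOAD_FAST i → push 2. Stack: [2]
LOAD_CONST → push 1. Stack: [2, 1]
BINARY_OP + → 2 + 1 = 3. Stack: [3]
STORE_FAST i → i=3. Stack: []
LOAD_FAST i → push 3. Stack: [3]
LOAD_CONST → push 3. Stack: [3, 3]
COMPARE_OP bool(<) → 3 vs 3 = False. Stack: [False]
POP_JUMP_IF_FALSE → pop False; jump. Stack: []
LOAD_FAST m → push 23. Stack: [23]
RETURN_VALUE → return 23.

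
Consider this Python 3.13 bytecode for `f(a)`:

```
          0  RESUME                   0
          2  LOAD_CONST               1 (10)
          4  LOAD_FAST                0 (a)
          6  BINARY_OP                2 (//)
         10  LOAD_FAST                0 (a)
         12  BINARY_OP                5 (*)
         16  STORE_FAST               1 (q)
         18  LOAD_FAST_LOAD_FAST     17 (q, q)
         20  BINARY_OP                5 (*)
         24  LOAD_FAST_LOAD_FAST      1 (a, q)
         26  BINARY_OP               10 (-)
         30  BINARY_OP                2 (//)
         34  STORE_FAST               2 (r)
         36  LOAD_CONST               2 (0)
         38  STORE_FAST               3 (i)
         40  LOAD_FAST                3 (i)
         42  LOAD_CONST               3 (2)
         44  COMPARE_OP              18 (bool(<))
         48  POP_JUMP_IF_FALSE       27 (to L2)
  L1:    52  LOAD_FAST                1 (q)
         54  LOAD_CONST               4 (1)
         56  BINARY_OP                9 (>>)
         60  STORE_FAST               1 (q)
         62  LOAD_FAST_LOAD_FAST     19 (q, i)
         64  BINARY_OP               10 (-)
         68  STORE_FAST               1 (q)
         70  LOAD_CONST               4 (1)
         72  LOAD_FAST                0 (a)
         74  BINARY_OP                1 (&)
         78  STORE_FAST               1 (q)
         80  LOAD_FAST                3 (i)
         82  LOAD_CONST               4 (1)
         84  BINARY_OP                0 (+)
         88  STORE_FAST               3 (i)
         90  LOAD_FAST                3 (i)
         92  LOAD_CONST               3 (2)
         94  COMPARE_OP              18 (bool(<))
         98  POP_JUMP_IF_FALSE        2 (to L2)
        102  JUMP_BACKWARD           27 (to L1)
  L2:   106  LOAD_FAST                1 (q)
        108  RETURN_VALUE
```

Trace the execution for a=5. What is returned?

1

LOAD_CONST → push 10. Stack: [10]
LOAD_FAST a → push 5. Stack: [10, 5]
BINARY_OP // → 10 // 5 = 2. Stack: [2]
LOAD_FAST a → push 5. Stack: [2, 5]
BINARY_OP * → 2 * 5 = 10. Stack: [10]
STORE_FAST q → q=10. Stack: []
LOAD_FAST_LOAD_FAST q,q → push 10,10. Stack: [10, 10]
BINARY_OP * → 10 * 10 = 100. Stack: [100]
LOAD_FAST_LOAD_FAST a,q → push 5,10. Stack: [100, 5, 10]
BINARY_OP - → 5 - 10 = -5. Stack: [100, -5]
BINARY_OP // → 100 // -5 = -20. Stack: [-20]
STORE_FAST r → r=-20. Stack: []
LOAD_CONST → push 0. Stack: [0]
STORE_FAST i → i=0. Stack: []
LOAD_FAST i → push 0. Stack: [0]
LOAD_CONST → push 2. Stack: [0, 2]
COMPARE_OP bool(<) → 0 vs 2 = True. Stack: [True]
POP_JUMP_IF_FALSE → pop True; no jump. Stack: []
LOAD_FAST q → push 10. Stack: [10]
LOAD_CONST → push 1. Stack: [10, 1]
BINARY_OP >> → 10 >> 1 = 5. Stack: [5]
STORE_FAST q → q=5. Stack: []
LOAD_FAST_LOAD_FAST q,i → push 5,0. Stack: [5, 0]
BINARY_OP - → 5 - 0 = 5. Stack: [5]
STORE_FAST q → q=5. Stack: []
LOAD_CONST → push 1. Stack: [1]
LOAD_FAST a → push 5. Stack: [1, 5]
BINARY_OP & → 1 & 5 = 1. Stack: [1]
STORE_FAST q → q=1. Stack: []
LOAD_FAST i → push 0. Stack: [0]
LOAD_CONST → push 1. Stack: [0, 1]
BINARY_OP + → 0 + 1 = 1. Stack: [1]
STORE_FAST i → i=1. Stack: []
LOAD_FAST i → push 1. Stack: [1]
LOAD_CONST → push 2. Stack: [1, 2]
COMPARE_OP bool(<) → 1 vs 2 = True. Stack: [True]
POP_JUMP_IF_FALSE → pop True; no jump. Stack: []
LOAD_FAST q → push 1. Stack: [1]
LOAD_CONST → push 1. Stack: [1, 1]
BINARY_OP >> → 1 >> 1 = 0. Stack: [0]
STORE_FAST q → q=0. Stack: []
LOAD_FAST_LOAD_FAST q,i → push 0,1. Stack: [0, 1]
BINARY_OP - → 0 - 1 = -1. Stack: [-1]
STORE_FAST q → q=-1. Stack: []
LOAD_CONST → push 1. Stack: [1]
LOAD_FAST a → push 5. Stack: [1, 5]
BINARY_OP & → 1 & 5 = 1. Stack: [1]
STORE_FAST q → q=1. Stack: []
LOAD_FAST i → push 1. Stack: [1]
LOAD_CONST → push 1. Stack: [1, 1]
BINARY_OP + → 1 + 1 = 2. Stack: [2]
STORE_FAST i → i=2. Stack: []
LOAD_FAST i → push 2. Stack: [2]
LOAD_CONST → push 2. Stack: [2, 2]
COMPARE_OP bool(<) → 2 vs 2 = False. Stack: [False]
POP_JUMP_IF_FALSE → pop False; jump. Stack: []
LOAD_FAST q → push 1. Stack: [1]
RETURN_VALUE → return 1.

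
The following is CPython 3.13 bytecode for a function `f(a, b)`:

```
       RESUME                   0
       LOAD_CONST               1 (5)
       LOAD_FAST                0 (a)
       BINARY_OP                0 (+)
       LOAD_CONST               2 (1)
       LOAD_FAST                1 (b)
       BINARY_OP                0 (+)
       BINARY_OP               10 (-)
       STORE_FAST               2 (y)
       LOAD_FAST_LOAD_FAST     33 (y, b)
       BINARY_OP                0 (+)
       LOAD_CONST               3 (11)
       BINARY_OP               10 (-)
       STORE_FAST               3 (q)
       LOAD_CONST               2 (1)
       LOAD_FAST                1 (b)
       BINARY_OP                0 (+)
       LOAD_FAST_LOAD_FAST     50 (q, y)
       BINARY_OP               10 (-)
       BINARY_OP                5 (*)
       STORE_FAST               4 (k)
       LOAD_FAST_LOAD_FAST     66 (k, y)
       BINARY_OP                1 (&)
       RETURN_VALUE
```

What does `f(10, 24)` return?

LOAD_CONST → push 5. Stack: [5]
LOAD_FAST a → push 10. Stack: [5, 10]
BINARY_OP + → 5 + 10 = 15. Stack: [15]
LOAD_CONST → push 1. Stack: [15, 1]
LOAD_FAST b → push 24. Stack: [15, 1, 24]
BINARY_OP + → 1 + 24 = 25. Stack: [15, 25]
BINARY_OP - → 15 - 25 = -10. Stack: [-10]
STORE_FAST y → y=-10. Stack: []
LOAD_FAST_LOAD_FAST y,b → push -10,24. Stack: [-10, 24]
BINARY_OP + → -10 + 24 = 14. Stack: [14]
LOAD_CONST → push 11. Stack: [14, 11]
BINARY_OP - → 14 - 11 = 3. Stack: [3]
STORE_FAST q → q=3. Stack: []
LOAD_CONST → push 1. Stack: [1]
LOAD_FAST b → push 24. Stack: [1, 24]
BINARY_OP + → 1 + 24 = 25. Stack: [25]
LOAD_FAST_LOAD_FAST q,y → push 3,-10. Stack: [25, 3, -10]
BINARY_OP - → 3 - -10 = 13. Stack: [25, 13]
BINARY_OP * → 25 * 13 = 325. Stack: [325]
STORE_FAST k → k=325. Stack: []
LOAD_FAST_LOAD_FAST k,y → push 325,-10. Stack: [325, -10]
BINARY_OP & → 325 & -10 = 324. Stack: [324]
RETURN_VALUE → return 324.

324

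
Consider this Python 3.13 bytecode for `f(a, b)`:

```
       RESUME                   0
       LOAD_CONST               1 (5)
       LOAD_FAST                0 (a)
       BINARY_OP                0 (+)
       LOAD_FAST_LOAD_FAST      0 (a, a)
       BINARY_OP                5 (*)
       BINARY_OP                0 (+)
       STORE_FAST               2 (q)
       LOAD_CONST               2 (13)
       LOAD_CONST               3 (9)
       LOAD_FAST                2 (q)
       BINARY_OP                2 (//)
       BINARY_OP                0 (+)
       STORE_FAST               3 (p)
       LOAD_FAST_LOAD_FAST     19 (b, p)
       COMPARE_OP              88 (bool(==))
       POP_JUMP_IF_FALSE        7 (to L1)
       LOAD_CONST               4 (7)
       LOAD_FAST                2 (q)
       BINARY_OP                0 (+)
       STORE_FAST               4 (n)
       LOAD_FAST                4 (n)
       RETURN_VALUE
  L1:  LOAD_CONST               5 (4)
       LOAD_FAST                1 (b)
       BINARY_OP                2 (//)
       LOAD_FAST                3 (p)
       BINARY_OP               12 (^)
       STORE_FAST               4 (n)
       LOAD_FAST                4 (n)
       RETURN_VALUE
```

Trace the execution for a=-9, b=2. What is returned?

15

LOAD_CONST → push 5. Stack: [5]
LOAD_FAST a → push -9. Stack: [5, -9]
BINARY_OP + → 5 + -9 = -4. Stack: [-4]
LOAD_FAST_LOAD_FAST a,a → push -9,-9. Stack: [-4, -9, -9]
BINARY_OP * → -9 * -9 = 81. Stack: [-4, 81]
BINARY_OP + → -4 + 81 = 77. Stack: [77]
STORE_FAST q → q=77. Stack: []
LOAD_CONST → push 13. Stack: [13]
LOAD_CONST → push 9. Stack: [13, 9]
LOAD_FAST q → push 77. Stack: [13, 9, 77]
BINARY_OP // → 9 // 77 = 0. Stack: [13, 0]
BINARY_OP + → 13 + 0 = 13. Stack: [13]
STORE_FAST p → p=13. Stack: []
LOAD_FAST_LOAD_FAST b,p → push 2,13. Stack: [2, 13]
COMPARE_OP bool(==) → 2 vs 13 = False. Stack: [False]
POP_JUMP_IF_FALSE → pop False; jump. Stack: []
LOAD_CONST → push 4. Stack: [4]
LOAD_FAST b → push 2. Stack: [4, 2]
BINARY_OP // → 4 // 2 = 2. Stack: [2]
LOAD_FAST p → push 13. Stack: [2, 13]
BINARY_OP ^ → 2 ^ 13 = 15. Stack: [15]
STORE_FAST n → n=15. Stack: []
LOAD_FAST n → push 15. Stack: [15]
RETURN_VALUE → return 15.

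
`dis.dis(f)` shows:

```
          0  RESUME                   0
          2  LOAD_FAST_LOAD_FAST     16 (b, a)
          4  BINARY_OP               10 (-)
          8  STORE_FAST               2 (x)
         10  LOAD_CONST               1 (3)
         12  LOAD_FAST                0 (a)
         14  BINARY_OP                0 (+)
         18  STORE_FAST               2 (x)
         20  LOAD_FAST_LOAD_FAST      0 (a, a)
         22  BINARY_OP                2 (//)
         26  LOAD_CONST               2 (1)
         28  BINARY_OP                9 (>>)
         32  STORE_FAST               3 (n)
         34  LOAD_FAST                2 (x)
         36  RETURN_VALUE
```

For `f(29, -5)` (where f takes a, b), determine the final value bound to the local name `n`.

0

LOAD_FAST_LOAD_FAST b,a → push -5,29. Stack: [-5, 29]
BINARY_OP - → -5 - 29 = -34. Stack: [-34]
STORE_FAST x → x=-34. Stack: []
LOAD_CONST → push 3. Stack: [3]
LOAD_FAST a → push 29. Stack: [3, 29]
BINARY_OP + → 3 + 29 = 32. Stack: [32]
STORE_FAST x → x=32. Stack: []
LOAD_FAST_LOAD_FAST a,a → push 29,29. Stack: [29, 29]
BINARY_OP // → 29 // 29 = 1. Stack: [1]
LOAD_CONST → push 1. Stack: [1, 1]
BINARY_OP >> → 1 >> 1 = 0. Stack: [0]
STORE_FAST n → n=0. Stack: []
LOAD_FAST x → push 32. Stack: [32]
RETURN_VALUE → return 32.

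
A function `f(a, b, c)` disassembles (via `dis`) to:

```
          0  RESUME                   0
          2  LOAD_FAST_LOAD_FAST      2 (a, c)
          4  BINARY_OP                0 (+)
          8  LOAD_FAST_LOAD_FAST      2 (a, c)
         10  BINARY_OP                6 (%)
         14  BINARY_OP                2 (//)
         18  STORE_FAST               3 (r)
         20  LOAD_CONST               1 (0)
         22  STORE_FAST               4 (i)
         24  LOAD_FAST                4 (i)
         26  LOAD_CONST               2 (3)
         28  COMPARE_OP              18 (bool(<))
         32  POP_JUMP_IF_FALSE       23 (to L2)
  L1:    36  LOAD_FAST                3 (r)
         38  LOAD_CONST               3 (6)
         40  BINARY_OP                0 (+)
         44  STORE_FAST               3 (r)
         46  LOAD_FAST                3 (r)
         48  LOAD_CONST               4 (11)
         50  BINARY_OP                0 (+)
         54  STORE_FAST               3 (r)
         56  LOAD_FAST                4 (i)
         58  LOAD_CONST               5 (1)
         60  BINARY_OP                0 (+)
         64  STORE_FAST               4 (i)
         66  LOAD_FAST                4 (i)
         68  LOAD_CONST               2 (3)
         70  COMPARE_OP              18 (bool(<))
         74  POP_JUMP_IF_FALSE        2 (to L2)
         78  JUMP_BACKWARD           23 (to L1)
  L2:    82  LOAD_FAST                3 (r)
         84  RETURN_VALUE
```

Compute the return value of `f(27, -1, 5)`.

67

LOAD_FAST_LOAD_FAST a,c → push 27,5. Stack: [27, 5]
BINARY_OP + → 27 + 5 = 32. Stack: [32]
LOAD_FAST_LOAD_FAST a,c → push 27,5. Stack: [32, 27, 5]
BINARY_OP % → 27 % 5 = 2. Stack: [32, 2]
BINARY_OP // → 32 // 2 = 16. Stack: [16]
STORE_FAST r → r=16. Stack: []
LOAD_CONST → push 0. Stack: [0]
STORE_FAST i → i=0. Stack: []
LOAD_FAST i → push 0. Stack: [0]
LOAD_CONST → push 3. Stack: [0, 3]
COMPARE_OP bool(<) → 0 vs 3 = True. Stack: [True]
POP_JUMP_IF_FALSE → pop True; no jump. Stack: []
LOAD_FAST r → push 16. Stack: [16]
LOAD_CONST → push 6. Stack: [16, 6]
BINARY_OP + → 16 + 6 = 22. Stack: [22]
STORE_FAST r → r=22. Stack: []
LOAD_FAST r → push 22. Stack: [22]
LOAD_CONST → push 11. Stack: [22, 11]
BINARY_OP + → 22 + 11 = 33. Stack: [33]
STORE_FAST r → r=33. Stack: []
LOAD_FAST i → push 0. Stack: [0]
LOAD_CONST → push 1. Stack: [0, 1]
BINARY_OP + → 0 + 1 = 1. Stack: [1]
STORE_FAST i → i=1. Stack: []
LOAD_FAST i → push 1. Stack: [1]
LOAD_CONST → push 3. Stack: [1, 3]
COMPARE_OP bool(<) → 1 vs 3 = True. Stack: [True]
POP_JUMP_IF_FALSE → pop True; no jump. Stack: []
LOAD_FAST r → push 33. Stack: [33]
LOAD_CONST → push 6. Stack: [33, 6]
BINARY_OP + → 33 + 6 = 39. Stack: [39]
STORE_FAST r → r=39. Stack: []
LOAD_FAST r → push 39. Stack: [39]
LOAD_CONST → push 11. Stack: [39, 11]
BINARY_OP + → 39 + 11 = 50. Stack: [50]
STORE_FAST r → r=50. Stack: []
LOAD_FAST i → push 1. Stack: [1]
LOAD_CONST → push 1. Stack: [1, 1]
BINARY_OP + → 1 + 1 = 2. Stack: [2]
STORE_FAST i → i=2. Stack: []
LOAD_FAST i → push 2. Stack: [2]
LOAD_CONST → push 3. Stack: [2, 3]
COMPARE_OP bool(<) → 2 vs 3 = True. Stack: [True]
POP_JUMP_IF_FALSE → pop True; no jump. Stack: []
LOAD_FAST r → push 50. Stack: [50]
LOAD_CONST → push 6. Stack: [50, 6]
BINARY_OP + → 50 + 6 = 56. Stack: [56]
STORE_FAST r → r=56. Stack: []
LOAD_FAST r → push 56. Stack: [56]
LOAD_CONST → push 11. Stack: [56, 11]
BINARY_OP + → 56 + 11 = 67. Stack: [67]
STORE_FAST r → r=67. Stack: []
LOAD_FAST i → push 2. Stack: [2]
LOAD_CONST → push 1. Stack: [2, 1]
BINARY_OP + → 2 + 1 = 3. Stack: [3]
STORE_FAST i → i=3. Stack: []
LOAD_FAST i → push 3. Stack: [3]
LOAD_CONST → push 3. Stack: [3, 3]
COMPARE_OP bool(<) → 3 vs 3 = False. Stack: [False]
POP_JUMP_IF_FALSE → pop False; jump. Stack: []
LOAD_FAST r → push 67. Stack: [67]
RETURN_VALUE → return 67.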